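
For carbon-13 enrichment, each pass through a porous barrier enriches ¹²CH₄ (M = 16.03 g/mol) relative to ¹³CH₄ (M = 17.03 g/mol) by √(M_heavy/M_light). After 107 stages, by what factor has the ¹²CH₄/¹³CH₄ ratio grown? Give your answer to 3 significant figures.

25.5

The single-stage factor is √(M_heavy/M_light), so 107 stages give [√(17.03/16.03)]^107 = (17.03/16.03)^(107/2).
= 1.06238^(107/2) = 25.5.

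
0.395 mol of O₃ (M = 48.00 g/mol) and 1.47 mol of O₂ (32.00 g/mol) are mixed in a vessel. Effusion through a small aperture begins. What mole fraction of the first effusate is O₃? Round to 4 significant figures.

Effusion rate of each component ∝ n_i/√M_i (partial pressure × 1/√M).
Mole fraction of O₃ in the effusate = (n_O₃/√M_O₃) / (n_O₃/√M_O₃ + n_O₂/√M_O₂)
= (0.395/√48.00) / (0.395/√48.00 + 1.47/√32.00) = 0.05701/(0.05701 + 0.2599) = 0.1799.

0.1799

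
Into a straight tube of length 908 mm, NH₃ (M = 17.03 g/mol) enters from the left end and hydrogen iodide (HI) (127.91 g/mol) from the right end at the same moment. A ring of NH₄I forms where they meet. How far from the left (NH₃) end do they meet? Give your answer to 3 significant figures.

In equal time, each gas travels a distance ∝ its rate ∝ 1/√M, so d_NH₃/d_HI = √(M_HI/M_NH₃) = √(127.91/17.03) = 2.741.
With d_NH₃ + d_HI = 908 mm, d_HI = 908/(1 + 2.741) = 242.7 mm.
d_NH₃ = 908 − 242.7 = 665 mm.

665 mm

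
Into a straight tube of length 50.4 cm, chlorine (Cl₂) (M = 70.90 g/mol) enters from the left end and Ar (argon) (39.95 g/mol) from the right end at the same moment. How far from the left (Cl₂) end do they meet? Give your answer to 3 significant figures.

21.6 cm

In equal time, each gas travels a distance ∝ its rate ∝ 1/√M, so d_Cl₂/d_Ar = √(M_Ar/M_Cl₂) = √(39.95/70.90) = 0.7506.
With d_Cl₂ + d_Ar = 50.4 cm, d_Ar = 50.4/(1 + 0.7506) = 28.79 cm.
d_Cl₂ = 50.4 − 28.79 = 21.6 cm.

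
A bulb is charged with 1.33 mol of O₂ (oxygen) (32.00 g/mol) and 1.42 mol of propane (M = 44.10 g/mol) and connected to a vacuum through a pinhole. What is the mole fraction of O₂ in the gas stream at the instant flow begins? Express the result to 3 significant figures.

Each component's effusion rate ∝ (its partial pressure)·(1/√M) ∝ n_i/√M_i.
So x_O₂ in the escaping gas = (n_O₂/√M_O₂) / Σ(n_i/√M_i)
= (1.33/√32.00) / (1.33/√32.00 + 1.42/√44.10) = 0.2351/(0.2351 + 0.2138) = 0.524.

0.524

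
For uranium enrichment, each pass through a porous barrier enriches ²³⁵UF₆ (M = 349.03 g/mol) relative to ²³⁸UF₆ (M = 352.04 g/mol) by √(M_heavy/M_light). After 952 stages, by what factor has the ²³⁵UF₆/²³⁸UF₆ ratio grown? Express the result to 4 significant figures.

59.58

Each stage multiplies the ratio by α = √(352.04/349.03), so after 952 stages the overall factor is α^952 = (352.04/349.03)^(952/2).
= 1.00862^476 = 59.58.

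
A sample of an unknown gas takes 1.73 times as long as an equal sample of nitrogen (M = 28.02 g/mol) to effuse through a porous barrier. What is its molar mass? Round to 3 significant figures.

Since effusion rate ∝ 1/√M, t_X/t_N₂ = √(M_X/M_N₂).
1.73 = √(M_X/28.02)
M_X = 28.02 × 1.73² = 28.02 × 2.993 = 83.9 g/mol

83.9 g/mol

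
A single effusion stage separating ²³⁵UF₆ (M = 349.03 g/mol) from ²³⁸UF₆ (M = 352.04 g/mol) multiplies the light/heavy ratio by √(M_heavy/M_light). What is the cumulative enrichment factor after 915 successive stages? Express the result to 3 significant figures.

50.8

Overall factor = α^915 with α = √(352.04/349.03), i.e. (352.04/349.03)^(915/2).
= 1.00862^(915/2) = 50.8.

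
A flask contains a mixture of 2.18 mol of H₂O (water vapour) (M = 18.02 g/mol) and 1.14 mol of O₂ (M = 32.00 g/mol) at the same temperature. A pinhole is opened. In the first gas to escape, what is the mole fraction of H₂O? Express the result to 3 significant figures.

0.718

Rate_i ∝ x_i/√M_i (Graham's law weighted by mole fraction), so the effusate composition follows n_i/√M_i.
Mole fraction of H₂O in the effusate = (n_H₂O/√M_H₂O) / (n_H₂O/√M_H₂O + n_O₂/√M_O₂)
= (2.18/√18.02) / (2.18/√18.02 + 1.14/√32.00) = 0.5135/(0.5135 + 0.2015) = 0.718.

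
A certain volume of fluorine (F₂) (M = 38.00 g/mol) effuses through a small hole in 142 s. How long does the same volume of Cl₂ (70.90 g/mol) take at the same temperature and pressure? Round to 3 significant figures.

Since effusion rate ∝ 1/√M, t_Cl₂/t_F₂ = √(M_Cl₂/M_F₂) = √(70.90/38.00) = √1.866 = 1.366.
So the time for Cl₂ is 142 × 1.366 = 194 s.

194 s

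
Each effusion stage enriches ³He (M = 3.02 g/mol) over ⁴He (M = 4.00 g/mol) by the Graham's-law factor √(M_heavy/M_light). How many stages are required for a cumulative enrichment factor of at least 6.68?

Per stage α = (4.00/3.02)^(1/2) = 1.32450^0.5, giving ln α = 0.1405.
Need α^N ≥ 6.68 ⇒ N ≥ ln(6.68) / ln α = 1.899 / 0.1405 = 13.52.
Minimum whole number of stages: N = 14.

14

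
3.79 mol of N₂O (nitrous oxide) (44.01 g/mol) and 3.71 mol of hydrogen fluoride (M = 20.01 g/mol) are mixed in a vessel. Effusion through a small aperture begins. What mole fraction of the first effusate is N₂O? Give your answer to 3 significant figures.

Each component's effusion rate ∝ (its partial pressure)·(1/√M) ∝ n_i/√M_i.
Mole fraction of N₂O in the effusate = (n_N₂O/√M_N₂O) / (n_N₂O/√M_N₂O + n_HF/√M_HF)
= (3.79/√44.01) / (3.79/√44.01 + 3.71/√20.01) = 0.5713/(0.5713 + 0.8294) = 0.408.

0.408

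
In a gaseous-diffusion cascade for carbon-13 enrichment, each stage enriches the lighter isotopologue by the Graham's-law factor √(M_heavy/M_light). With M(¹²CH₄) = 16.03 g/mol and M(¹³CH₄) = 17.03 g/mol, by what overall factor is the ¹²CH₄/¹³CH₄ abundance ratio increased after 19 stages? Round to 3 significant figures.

1.78

Overall factor = α^19 with α = √(17.03/16.03), i.e. (17.03/16.03)^(19/2).
= 1.06238^(19/2) = 1.78.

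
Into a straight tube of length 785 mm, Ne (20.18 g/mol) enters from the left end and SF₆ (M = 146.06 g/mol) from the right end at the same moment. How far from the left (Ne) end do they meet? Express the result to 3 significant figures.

572 mm

The fronts meet when d_Ne + d_SF₆ = L with d_Ne/d_SF₆ = √(M_SF₆/M_Ne) (Graham's law). Here √(M_SF₆/M_Ne) = √(146.06/20.18) = 2.690.
With d_Ne + d_SF₆ = 785 mm, d_SF₆ = 785/(1 + 2.690) = 212.7 mm.
d_Ne = 785 − 212.7 = 572 mm.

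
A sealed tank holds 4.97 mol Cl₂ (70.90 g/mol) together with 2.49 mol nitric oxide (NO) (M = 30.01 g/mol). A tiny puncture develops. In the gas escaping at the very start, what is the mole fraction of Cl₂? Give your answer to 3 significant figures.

0.565

Rate_i ∝ x_i/√M_i (Graham's law weighted by mole fraction), so the effusate composition follows n_i/√M_i.
x_Cl₂(eff) = (n_Cl₂/√M_Cl₂) / (n_Cl₂/√M_Cl₂ + n_NO/√M_NO)
= (4.97/√70.90) / (4.97/√70.90 + 2.49/√30.01) = 0.5902/(0.5902 + 0.4545) = 0.565.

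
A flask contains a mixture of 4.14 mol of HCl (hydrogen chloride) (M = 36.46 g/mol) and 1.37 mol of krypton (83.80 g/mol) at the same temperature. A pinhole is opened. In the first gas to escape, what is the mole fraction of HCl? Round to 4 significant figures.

Effusion rate of each component ∝ n_i/√M_i (partial pressure × 1/√M).
So x_HCl in the escaping gas = (n_HCl/√M_HCl) / Σ(n_i/√M_i)
= (4.14/√36.46) / (4.14/√36.46 + 1.37/√83.80) = 0.6856/(0.6856 + 0.1497) = 0.8208.

0.8208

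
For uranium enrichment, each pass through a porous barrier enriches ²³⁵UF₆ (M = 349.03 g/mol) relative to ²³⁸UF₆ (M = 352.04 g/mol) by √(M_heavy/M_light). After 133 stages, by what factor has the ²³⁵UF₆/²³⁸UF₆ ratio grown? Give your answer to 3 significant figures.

After 133 stages the ratio has grown by (√(352.04/349.03))^133 = (352.04/349.03)^(133/2).
= 1.00862^(133/2) = 1.77.

1.77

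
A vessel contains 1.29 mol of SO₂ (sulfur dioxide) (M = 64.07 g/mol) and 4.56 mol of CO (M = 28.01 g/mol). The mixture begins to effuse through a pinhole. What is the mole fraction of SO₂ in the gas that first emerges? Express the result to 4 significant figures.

Rate_i ∝ x_i/√M_i (Graham's law weighted by mole fraction), so the effusate composition follows n_i/√M_i.
So x_SO₂ in the escaping gas = (n_SO₂/√M_SO₂) / Σ(n_i/√M_i)
= (1.29/√64.07) / (1.29/√64.07 + 4.56/√28.01) = 0.1612/(0.1612 + 0.8616) = 0.1576.

0.1576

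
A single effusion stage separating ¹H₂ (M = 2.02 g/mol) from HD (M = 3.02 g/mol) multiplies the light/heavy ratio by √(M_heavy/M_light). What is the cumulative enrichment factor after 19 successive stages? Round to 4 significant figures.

Each stage multiplies the ratio by α = √(3.02/2.02), so after 19 stages the overall factor is α^19 = (3.02/2.02)^(19/2).
= 1.49505^(19/2) = 45.63.

45.63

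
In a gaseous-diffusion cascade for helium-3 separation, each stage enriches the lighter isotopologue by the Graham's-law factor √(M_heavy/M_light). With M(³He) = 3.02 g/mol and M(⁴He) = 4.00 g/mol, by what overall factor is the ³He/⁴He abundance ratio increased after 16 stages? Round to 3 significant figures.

9.47

Each stage multiplies the ratio by α = √(4.00/3.02), so after 16 stages the overall factor is α^16 = (4.00/3.02)^(16/2).
= 1.32450^8 = 9.47.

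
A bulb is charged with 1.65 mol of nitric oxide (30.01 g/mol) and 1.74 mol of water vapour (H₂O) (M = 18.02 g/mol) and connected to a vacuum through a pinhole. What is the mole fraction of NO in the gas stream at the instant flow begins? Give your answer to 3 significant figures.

0.424

Rate_i ∝ x_i/√M_i (Graham's law weighted by mole fraction), so the effusate composition follows n_i/√M_i.
So x_NO in the escaping gas = (n_NO/√M_NO) / Σ(n_i/√M_i)
= (1.65/√30.01) / (1.65/√30.01 + 1.74/√18.02) = 0.3012/(0.3012 + 0.4099) = 0.424.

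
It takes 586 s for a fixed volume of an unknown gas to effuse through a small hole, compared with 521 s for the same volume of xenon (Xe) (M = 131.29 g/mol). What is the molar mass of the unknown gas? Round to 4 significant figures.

166.1 g/mol

Graham's law gives t_X/t_Xe = √(M_X/M_Xe).
586/521 = 1.125 = √(M_X/131.29)
M_X = 131.29 × 1.125² = 131.29 × 1.265 = 166.1 g/mol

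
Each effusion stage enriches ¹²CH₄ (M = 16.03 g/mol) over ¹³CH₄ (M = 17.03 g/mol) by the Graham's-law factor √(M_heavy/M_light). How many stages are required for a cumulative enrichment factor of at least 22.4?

Per stage α = (17.03/16.03)^(1/2) = 1.06238^0.5, giving ln α = 0.03026.
Need α^N ≥ 22.4 ⇒ N ≥ ln(22.4) / ln α = 3.109 / 0.03026 = 102.75.
So at least 103 stages are needed.

103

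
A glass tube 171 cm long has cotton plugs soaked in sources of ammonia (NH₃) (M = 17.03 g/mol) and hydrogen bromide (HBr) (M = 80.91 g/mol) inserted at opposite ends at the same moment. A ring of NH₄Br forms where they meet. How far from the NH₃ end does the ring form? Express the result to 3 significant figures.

117 cm

The fronts meet when d_NH₃ + d_HBr = L with d_NH₃/d_HBr = √(M_HBr/M_NH₃) (Graham's law). Here √(M_HBr/M_NH₃) = √(80.91/17.03) = 2.180.
With d_NH₃ + d_HBr = 171 cm, d_HBr = 171/(1 + 2.180) = 53.78 cm.
d_NH₃ = 171 − 53.78 = 117 cm.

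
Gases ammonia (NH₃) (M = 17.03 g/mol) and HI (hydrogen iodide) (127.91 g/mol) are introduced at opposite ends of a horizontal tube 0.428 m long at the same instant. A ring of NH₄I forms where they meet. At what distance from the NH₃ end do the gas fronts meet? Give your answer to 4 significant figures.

0.3136 m

The fronts meet when d_NH₃ + d_HI = L with d_NH₃/d_HI = √(M_HI/M_NH₃) (Graham's law). Here √(M_HI/M_NH₃) = √(127.91/17.03) = 2.741.
With d_NH₃ + d_HI = 0.428 m, d_HI = 0.428/(1 + 2.741) = 0.1144 m.
d_NH₃ = 0.428 − 0.1144 = 0.3136 m.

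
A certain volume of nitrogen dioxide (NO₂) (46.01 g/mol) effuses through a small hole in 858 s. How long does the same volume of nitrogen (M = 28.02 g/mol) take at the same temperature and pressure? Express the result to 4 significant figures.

669.6 s

Using Graham's law: t_N₂/t_NO₂ = √(M_N₂/M_NO₂) = √(28.02/46.01) = √0.6090 = 0.7804.
So the time for N₂ is 858 × 0.7804 = 669.6 s.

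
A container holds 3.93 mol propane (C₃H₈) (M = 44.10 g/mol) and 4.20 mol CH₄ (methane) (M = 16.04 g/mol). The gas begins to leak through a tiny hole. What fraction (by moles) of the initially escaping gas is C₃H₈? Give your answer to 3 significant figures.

0.361

The effusion rate of species i is ∝ p_i/√M_i ∝ n_i/√M_i.
x_C₃H₈(eff) = (n_C₃H₈/√M_C₃H₈) / (n_C₃H₈/√M_C₃H₈ + n_CH₄/√M_CH₄)
= (3.93/√44.10) / (3.93/√44.10 + 4.20/√16.04) = 0.5918/(0.5918 + 1.049) = 0.361.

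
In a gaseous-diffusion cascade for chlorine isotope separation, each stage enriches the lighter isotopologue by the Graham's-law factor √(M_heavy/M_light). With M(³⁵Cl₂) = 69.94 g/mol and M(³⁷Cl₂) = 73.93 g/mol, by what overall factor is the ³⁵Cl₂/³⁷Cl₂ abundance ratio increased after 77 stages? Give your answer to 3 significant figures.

8.47

The single-stage factor is √(M_heavy/M_light), so 77 stages give [√(73.93/69.94)]^77 = (73.93/69.94)^(77/2).
= 1.05705^(77/2) = 8.47.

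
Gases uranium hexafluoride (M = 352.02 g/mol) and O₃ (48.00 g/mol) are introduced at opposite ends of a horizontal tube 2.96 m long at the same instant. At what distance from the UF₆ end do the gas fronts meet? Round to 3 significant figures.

Distances travelled in equal time are proportional to diffusion rates, so d_UF₆/d_O₃ = √(M_O₃/M_UF₆) = √(48.00/352.02) = 0.3693.
With d_UF₆ + d_O₃ = 2.96 m, d_O₃ = 2.96/(1 + 0.3693) = 2.162 m.
d_UF₆ = 2.96 − 2.162 = 0.798 m.

0.798 m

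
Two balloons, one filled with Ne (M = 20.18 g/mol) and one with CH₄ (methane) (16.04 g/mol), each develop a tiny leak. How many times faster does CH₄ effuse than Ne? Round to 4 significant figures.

1.122

Using Graham's law: rate_CH₄/rate_Ne = √(M_Ne/M_CH₄) = √(20.18/16.04) = √1.258 = 1.122.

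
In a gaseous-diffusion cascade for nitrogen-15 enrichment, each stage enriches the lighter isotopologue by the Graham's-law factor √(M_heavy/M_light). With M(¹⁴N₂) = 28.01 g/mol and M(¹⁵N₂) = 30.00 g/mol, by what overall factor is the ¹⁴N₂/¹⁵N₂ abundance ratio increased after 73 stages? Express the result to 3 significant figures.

12.2

The single-stage factor is √(M_heavy/M_light), so 73 stages give [√(30.00/28.01)]^73 = (30.00/28.01)^(73/2).
= 1.07105^(73/2) = 12.2.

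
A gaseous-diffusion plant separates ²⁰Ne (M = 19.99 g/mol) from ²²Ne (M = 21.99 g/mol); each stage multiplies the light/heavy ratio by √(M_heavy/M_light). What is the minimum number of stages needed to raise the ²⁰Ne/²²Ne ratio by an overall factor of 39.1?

77

Per stage α = (21.99/19.99)^(1/2) = 1.10005^0.5, giving ln α = 0.04768.
Need α^N ≥ 39.1 ⇒ N ≥ ln(39.1) / ln α = 3.666 / 0.04768 = 76.89.
Rounding up, N = 77 stages.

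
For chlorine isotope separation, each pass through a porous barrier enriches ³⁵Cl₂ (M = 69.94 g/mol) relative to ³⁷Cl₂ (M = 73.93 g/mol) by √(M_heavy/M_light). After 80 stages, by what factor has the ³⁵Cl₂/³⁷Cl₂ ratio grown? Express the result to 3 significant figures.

9.20

Overall factor = α^80 with α = √(73.93/69.94), i.e. (73.93/69.94)^(80/2).
= 1.05705^40 = 9.20.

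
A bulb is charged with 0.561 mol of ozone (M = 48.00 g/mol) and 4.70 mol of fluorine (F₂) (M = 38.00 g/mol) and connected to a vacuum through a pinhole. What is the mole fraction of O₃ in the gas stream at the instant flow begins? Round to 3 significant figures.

Each component's effusion rate ∝ (its partial pressure)·(1/√M) ∝ n_i/√M_i.
So x_O₃ in the escaping gas = (n_O₃/√M_O₃) / Σ(n_i/√M_i)
= (0.561/√48.00) / (0.561/√48.00 + 4.70/√38.00) = 0.08097/(0.08097 + 0.7624) = 0.0960.

0.0960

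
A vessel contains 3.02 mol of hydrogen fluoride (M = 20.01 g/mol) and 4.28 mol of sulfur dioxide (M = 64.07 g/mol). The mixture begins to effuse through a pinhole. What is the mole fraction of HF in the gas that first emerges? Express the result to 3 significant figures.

0.558

Rate_i ∝ x_i/√M_i (Graham's law weighted by mole fraction), so the effusate composition follows n_i/√M_i.
x_HF(eff) = (n_HF/√M_HF) / (n_HF/√M_HF + n_SO₂/√M_SO₂)
= (3.02/√20.01) / (3.02/√20.01 + 4.28/√64.07) = 0.6751/(0.6751 + 0.5347) = 0.558.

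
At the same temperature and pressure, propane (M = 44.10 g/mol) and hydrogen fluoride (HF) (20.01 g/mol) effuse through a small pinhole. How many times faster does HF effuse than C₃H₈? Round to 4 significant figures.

1.485

Since effusion rate ∝ 1/√M, rate_HF/rate_C₃H₈ = √(M_C₃H₈/M_HF) = √(44.10/20.01) = √2.204 = 1.485.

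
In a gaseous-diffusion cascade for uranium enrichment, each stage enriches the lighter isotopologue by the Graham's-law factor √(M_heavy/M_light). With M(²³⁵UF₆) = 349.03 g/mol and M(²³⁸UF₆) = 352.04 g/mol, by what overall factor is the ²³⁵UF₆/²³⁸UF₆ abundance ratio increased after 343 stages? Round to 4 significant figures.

4.361

After 343 stages the ratio has grown by (√(352.04/349.03))^343 = (352.04/349.03)^(343/2).
= 1.00862^(343/2) = 4.361.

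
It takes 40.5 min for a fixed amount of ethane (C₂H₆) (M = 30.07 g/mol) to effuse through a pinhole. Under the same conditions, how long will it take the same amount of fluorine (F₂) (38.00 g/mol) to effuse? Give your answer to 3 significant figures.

45.5 min

Using Graham's law: t_F₂/t_C₂H₆ = √(M_F₂/M_C₂H₆) = √(38.00/30.07) = √1.264 = 1.124.
So the time for F₂ is 40.5 × 1.124 = 45.5 min.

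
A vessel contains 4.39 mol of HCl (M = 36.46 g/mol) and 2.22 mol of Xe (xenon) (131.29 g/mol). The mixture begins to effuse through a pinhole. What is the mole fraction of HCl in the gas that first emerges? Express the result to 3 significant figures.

Effusion rate of each component ∝ n_i/√M_i (partial pressure × 1/√M).
So x_HCl in the escaping gas = (n_HCl/√M_HCl) / Σ(n_i/√M_i)
= (4.39/√36.46) / (4.39/√36.46 + 2.22/√131.29) = 0.7270/(0.7270 + 0.1937) = 0.790.

0.790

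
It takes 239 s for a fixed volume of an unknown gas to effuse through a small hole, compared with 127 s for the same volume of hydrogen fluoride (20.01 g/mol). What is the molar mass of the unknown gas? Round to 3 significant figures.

70.9 g/mol

Using Graham's law: t_X/t_HF = √(M_X/M_HF).
239/127 = 1.882 = √(M_X/20.01)
M_X = 20.01 × 1.882² = 20.01 × 3.542 = 70.9 g/mol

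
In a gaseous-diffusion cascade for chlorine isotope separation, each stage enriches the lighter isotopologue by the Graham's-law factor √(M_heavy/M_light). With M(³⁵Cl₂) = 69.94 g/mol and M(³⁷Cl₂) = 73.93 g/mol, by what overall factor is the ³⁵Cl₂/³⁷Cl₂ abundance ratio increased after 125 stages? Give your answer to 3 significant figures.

Overall factor = α^125 with α = √(73.93/69.94), i.e. (73.93/69.94)^(125/2).
= 1.05705^(125/2) = 32.1.

32.1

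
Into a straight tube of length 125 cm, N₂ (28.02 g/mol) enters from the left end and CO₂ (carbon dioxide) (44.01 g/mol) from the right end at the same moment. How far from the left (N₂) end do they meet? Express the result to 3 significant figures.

69.5 cm

Graham's law gives d_N₂/d_CO₂ = rate_N₂/rate_CO₂ = √(M_CO₂/M_N₂) = √(44.01/28.02) = 1.253.
With d_N₂ + d_CO₂ = 125 cm, d_CO₂ = 125/(1 + 1.253) = 55.48 cm.
d_N₂ = 125 − 55.48 = 69.5 cm.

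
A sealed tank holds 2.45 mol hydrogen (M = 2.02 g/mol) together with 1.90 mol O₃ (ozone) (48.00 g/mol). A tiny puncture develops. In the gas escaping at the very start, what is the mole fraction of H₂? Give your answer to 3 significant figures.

0.863

Effusion rate of each component ∝ n_i/√M_i (partial pressure × 1/√M).
x_H₂(eff) = (n_H₂/√M_H₂) / (n_H₂/√M_H₂ + n_O₃/√M_O₃)
= (2.45/√2.02) / (2.45/√2.02 + 1.90/√48.00) = 1.724/(1.724 + 0.2742) = 0.863.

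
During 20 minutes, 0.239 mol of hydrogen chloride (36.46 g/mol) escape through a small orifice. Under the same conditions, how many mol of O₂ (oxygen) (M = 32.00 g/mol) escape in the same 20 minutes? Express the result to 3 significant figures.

By Graham's law, rate_O₂/rate_HCl = √(M_HCl/M_O₂) = √(36.46/32.00) = √1.139 = 1.067.
So the amount for O₂ is 0.239 × 1.067 = 0.255 mol.

0.255 mol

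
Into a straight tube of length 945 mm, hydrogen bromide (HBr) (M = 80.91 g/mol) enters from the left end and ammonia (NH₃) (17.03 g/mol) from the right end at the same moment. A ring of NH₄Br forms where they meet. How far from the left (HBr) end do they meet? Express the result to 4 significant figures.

Graham's law gives d_HBr/d_NH₃ = rate_HBr/rate_NH₃ = √(M_NH₃/M_HBr) = √(17.03/80.91) = 0.4588.
With d_HBr + d_NH₃ = 945 mm, d_NH₃ = 945/(1 + 0.4588) = 647.8 mm.
d_HBr = 945 − 647.8 = 297.2 mm.

297.2 mm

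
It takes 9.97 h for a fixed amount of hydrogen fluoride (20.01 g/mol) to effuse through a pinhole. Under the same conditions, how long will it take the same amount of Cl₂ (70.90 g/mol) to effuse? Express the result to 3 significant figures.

18.8 h

By Graham's law, t_Cl₂/t_HF = √(M_Cl₂/M_HF) = √(70.90/20.01) = √3.543 = 1.882.
So the time for Cl₂ is 9.97 × 1.882 = 18.8 h.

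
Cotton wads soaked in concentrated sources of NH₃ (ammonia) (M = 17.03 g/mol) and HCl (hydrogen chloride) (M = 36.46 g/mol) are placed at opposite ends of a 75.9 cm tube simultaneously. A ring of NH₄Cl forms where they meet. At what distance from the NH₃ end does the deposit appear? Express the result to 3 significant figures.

45.1 cm

Distances travelled in equal time are proportional to diffusion rates, so d_NH₃/d_HCl = √(M_HCl/M_NH₃) = √(36.46/17.03) = 1.463.
With d_NH₃ + d_HCl = 75.9 cm, d_HCl = 75.9/(1 + 1.463) = 30.81 cm.
d_NH₃ = 75.9 − 30.81 = 45.1 cm.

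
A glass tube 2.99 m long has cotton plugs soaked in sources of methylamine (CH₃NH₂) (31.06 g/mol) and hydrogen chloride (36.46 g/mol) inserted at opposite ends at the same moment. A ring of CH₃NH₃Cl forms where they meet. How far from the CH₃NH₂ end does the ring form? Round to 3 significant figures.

1.55 m

In equal time, each gas travels a distance ∝ its rate ∝ 1/√M, so d_CH₃NH₂/d_HCl = √(M_HCl/M_CH₃NH₂) = √(36.46/31.06) = 1.083.
With d_CH₃NH₂ + d_HCl = 2.99 m, d_HCl = 2.99/(1 + 1.083) = 1.435 m.
d_CH₃NH₂ = 2.99 − 1.435 = 1.55 m.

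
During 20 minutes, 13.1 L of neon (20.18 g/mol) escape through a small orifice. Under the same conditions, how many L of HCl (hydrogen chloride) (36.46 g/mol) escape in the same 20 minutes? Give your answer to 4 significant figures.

9.746 L

Graham's law gives rate_HCl/rate_Ne = √(M_Ne/M_HCl) = √(20.18/36.46) = √0.5535 = 0.7440.
So the volume for HCl is 13.1 × 0.7440 = 9.746 L.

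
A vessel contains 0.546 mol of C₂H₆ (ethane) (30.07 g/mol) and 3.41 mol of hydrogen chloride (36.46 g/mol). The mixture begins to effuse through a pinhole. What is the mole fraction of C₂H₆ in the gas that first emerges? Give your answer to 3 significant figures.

0.150

Rate_i ∝ x_i/√M_i (Graham's law weighted by mole fraction), so the effusate composition follows n_i/√M_i.
So x_C₂H₆ in the escaping gas = (n_C₂H₆/√M_C₂H₆) / Σ(n_i/√M_i)
= (0.546/√30.07) / (0.546/√30.07 + 3.41/√36.46) = 0.09957/(0.09957 + 0.5647) = 0.150.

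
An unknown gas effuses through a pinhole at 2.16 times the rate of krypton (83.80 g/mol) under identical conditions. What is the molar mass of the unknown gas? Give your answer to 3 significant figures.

18.0 g/mol

By Graham's law, rate_X/rate_Kr = √(M_Kr/M_X).
2.16 = √(83.80/M_X)
M_X = 83.80 / 2.16² = 83.80 / 4.666 = 18.0 g/mol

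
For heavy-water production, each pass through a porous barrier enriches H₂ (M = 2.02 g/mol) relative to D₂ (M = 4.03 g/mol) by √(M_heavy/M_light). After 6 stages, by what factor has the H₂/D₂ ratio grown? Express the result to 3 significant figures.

After 6 stages the ratio has grown by (√(4.03/2.02))^6 = (4.03/2.02)^(6/2).
= 1.99505^3 = 7.94.

7.94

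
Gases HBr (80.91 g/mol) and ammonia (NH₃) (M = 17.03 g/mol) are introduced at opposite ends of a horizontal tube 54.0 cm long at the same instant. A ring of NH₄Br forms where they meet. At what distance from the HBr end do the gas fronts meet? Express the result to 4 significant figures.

The fronts meet when d_HBr + d_NH₃ = L with d_HBr/d_NH₃ = √(M_NH₃/M_HBr) (Graham's law). Here √(M_NH₃/M_HBr) = √(17.03/80.91) = 0.4588.
With d_HBr + d_NH₃ = 54.0 cm, d_NH₃ = 54.0/(1 + 0.4588) = 37.02 cm.
d_HBr = 54.0 − 37.02 = 16.98 cm.

16.98 cm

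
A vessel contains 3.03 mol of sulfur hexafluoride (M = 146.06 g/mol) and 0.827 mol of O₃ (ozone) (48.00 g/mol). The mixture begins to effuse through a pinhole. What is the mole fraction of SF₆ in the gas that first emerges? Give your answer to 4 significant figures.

Rate_i ∝ x_i/√M_i (Graham's law weighted by mole fraction), so the effusate composition follows n_i/√M_i.
Mole fraction of SF₆ in the effusate = (n_SF₆/√M_SF₆) / (n_SF₆/√M_SF₆ + n_O₃/√M_O₃)
= (3.03/√146.06) / (3.03/√146.06 + 0.827/√48.00) = 0.2507/(0.2507 + 0.1194) = 0.6775.

0.6775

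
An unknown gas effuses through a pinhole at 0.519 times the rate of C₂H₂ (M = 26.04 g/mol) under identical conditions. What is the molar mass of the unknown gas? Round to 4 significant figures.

Using Graham's law: rate_X/rate_C₂H₂ = √(M_C₂H₂/M_X).
0.519 = √(26.04/M_X)
M_X = 26.04 / 0.519² = 26.04 / 0.2694 = 96.67 g/mol

96.67 g/mol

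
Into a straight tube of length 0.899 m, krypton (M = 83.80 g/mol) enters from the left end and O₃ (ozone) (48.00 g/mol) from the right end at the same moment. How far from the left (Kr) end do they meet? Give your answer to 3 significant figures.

Graham's law gives d_Kr/d_O₃ = rate_Kr/rate_O₃ = √(M_O₃/M_Kr) = √(48.00/83.80) = 0.7568.
With d_Kr + d_O₃ = 0.899 m, d_O₃ = 0.899/(1 + 0.7568) = 0.5117 m.
d_Kr = 0.899 − 0.5117 = 0.387 m.

0.387 m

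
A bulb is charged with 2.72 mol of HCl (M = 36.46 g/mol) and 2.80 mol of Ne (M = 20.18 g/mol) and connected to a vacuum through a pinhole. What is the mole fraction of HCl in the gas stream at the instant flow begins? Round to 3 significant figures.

The effusion rate of species i is ∝ p_i/√M_i ∝ n_i/√M_i.
Mole fraction of HCl in the effusate = (n_HCl/√M_HCl) / (n_HCl/√M_HCl + n_Ne/√M_Ne)
= (2.72/√36.46) / (2.72/√36.46 + 2.80/√20.18) = 0.4505/(0.4505 + 0.6233) = 0.420.

0.420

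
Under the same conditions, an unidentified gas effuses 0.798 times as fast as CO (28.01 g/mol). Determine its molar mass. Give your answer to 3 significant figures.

Graham's law gives rate_X/rate_CO = √(M_CO/M_X).
0.798 = √(28.01/M_X)
M_X = 28.01 / 0.798² = 28.01 / 0.6368 = 44.0 g/mol

44.0 g/mol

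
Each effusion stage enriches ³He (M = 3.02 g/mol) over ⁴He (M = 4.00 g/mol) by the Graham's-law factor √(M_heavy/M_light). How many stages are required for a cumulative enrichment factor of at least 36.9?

26

Per stage α = (4.00/3.02)^(1/2) = 1.32450^0.5, giving ln α = 0.1405.
Need α^N ≥ 36.9 ⇒ N ≥ ln(36.9) / ln α = 3.608 / 0.1405 = 25.68.
Minimum whole number of stages: N = 26.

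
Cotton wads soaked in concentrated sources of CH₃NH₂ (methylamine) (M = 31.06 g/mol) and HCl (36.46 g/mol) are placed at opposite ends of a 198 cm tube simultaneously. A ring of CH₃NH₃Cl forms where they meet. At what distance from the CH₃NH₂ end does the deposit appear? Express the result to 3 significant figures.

The fronts meet when d_CH₃NH₂ + d_HCl = L with d_CH₃NH₂/d_HCl = √(M_HCl/M_CH₃NH₂) (Graham's law). Here √(M_HCl/M_CH₃NH₂) = √(36.46/31.06) = 1.083.
With d_CH₃NH₂ + d_HCl = 198 cm, d_HCl = 198/(1 + 1.083) = 95.03 cm.
d_CH₃NH₂ = 198 − 95.03 = 103 cm.

103 cm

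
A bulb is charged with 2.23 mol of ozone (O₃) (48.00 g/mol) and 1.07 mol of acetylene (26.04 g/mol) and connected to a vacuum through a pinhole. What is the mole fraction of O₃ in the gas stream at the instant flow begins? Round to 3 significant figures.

Each component's effusion rate ∝ (its partial pressure)·(1/√M) ∝ n_i/√M_i.
Mole fraction of O₃ in the effusate = (n_O₃/√M_O₃) / (n_O₃/√M_O₃ + n_C₂H₂/√M_C₂H₂)
= (2.23/√48.00) / (2.23/√48.00 + 1.07/√26.04) = 0.3219/(0.3219 + 0.2097) = 0.606.

0.606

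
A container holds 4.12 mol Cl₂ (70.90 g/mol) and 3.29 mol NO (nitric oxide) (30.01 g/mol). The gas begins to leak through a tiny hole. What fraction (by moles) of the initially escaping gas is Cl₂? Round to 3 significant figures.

The effusion rate of species i is ∝ p_i/√M_i ∝ n_i/√M_i.
Mole fraction of Cl₂ in the effusate = (n_Cl₂/√M_Cl₂) / (n_Cl₂/√M_Cl₂ + n_NO/√M_NO)
= (4.12/√70.90) / (4.12/√70.90 + 3.29/√30.01) = 0.4893/(0.4893 + 0.6006) = 0.449.

0.449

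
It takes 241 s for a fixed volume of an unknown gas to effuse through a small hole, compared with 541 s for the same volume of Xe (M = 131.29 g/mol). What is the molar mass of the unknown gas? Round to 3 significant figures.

26.1 g/mol

From Graham's law, t_X/t_Xe = √(M_X/M_Xe).
241/541 = 0.4455 = √(M_X/131.29)
M_X = 131.29 × 0.4455² = 131.29 × 0.1984 = 26.1 g/mol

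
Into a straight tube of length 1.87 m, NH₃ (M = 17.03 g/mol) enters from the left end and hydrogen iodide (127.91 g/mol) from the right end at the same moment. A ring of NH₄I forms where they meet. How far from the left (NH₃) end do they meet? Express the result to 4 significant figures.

In equal time, each gas travels a distance ∝ its rate ∝ 1/√M, so d_NH₃/d_HI = √(M_HI/M_NH₃) = √(127.91/17.03) = 2.741.
With d_NH₃ + d_HI = 1.87 m, d_HI = 1.87/(1 + 2.741) = 0.4999 m.
d_NH₃ = 1.87 − 0.4999 = 1.370 m.

1.370 m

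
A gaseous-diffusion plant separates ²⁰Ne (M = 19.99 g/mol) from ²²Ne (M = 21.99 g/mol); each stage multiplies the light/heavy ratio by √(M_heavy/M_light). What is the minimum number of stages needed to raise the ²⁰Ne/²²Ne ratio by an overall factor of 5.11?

Per stage α = (21.99/19.99)^(1/2) = 1.10005^0.5, giving ln α = 0.04768.
Need α^N ≥ 5.11 ⇒ N ≥ ln(5.11) / ln α = 1.631 / 0.04768 = 34.21.
So at least 35 stages are needed.

35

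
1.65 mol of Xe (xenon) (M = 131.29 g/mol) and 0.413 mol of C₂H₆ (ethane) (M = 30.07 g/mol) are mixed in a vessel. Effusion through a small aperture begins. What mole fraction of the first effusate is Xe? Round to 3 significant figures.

0.657

Effusion rate of each component ∝ n_i/√M_i (partial pressure × 1/√M).
x_Xe(eff) = (n_Xe/√M_Xe) / (n_Xe/√M_Xe + n_C₂H₆/√M_C₂H₆)
= (1.65/√131.29) / (1.65/√131.29 + 0.413/√30.07) = 0.1440/(0.1440 + 0.07532) = 0.657.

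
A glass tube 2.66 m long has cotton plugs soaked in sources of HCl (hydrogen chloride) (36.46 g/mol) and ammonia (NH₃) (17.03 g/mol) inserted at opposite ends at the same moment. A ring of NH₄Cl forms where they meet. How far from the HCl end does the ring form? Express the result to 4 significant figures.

1.080 m

Distances travelled in equal time are proportional to diffusion rates, so d_HCl/d_NH₃ = √(M_NH₃/M_HCl) = √(17.03/36.46) = 0.6834.
With d_HCl + d_NH₃ = 2.66 m, d_NH₃ = 2.66/(1 + 0.6834) = 1.580 m.
d_HCl = 2.66 − 1.580 = 1.080 m.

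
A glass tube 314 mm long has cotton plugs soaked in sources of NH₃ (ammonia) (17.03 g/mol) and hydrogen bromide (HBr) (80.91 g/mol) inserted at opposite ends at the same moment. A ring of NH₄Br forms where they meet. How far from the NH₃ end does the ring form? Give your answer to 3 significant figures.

215 mm

Distances travelled in equal time are proportional to diffusion rates, so d_NH₃/d_HBr = √(M_HBr/M_NH₃) = √(80.91/17.03) = 2.180.
With d_NH₃ + d_HBr = 314 mm, d_HBr = 314/(1 + 2.180) = 98.75 mm.
d_NH₃ = 314 − 98.75 = 215 mm.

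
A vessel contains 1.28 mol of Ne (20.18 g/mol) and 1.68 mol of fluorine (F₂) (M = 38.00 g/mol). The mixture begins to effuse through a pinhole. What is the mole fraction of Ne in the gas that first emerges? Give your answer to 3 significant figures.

0.511

Effusion rate of each component ∝ n_i/√M_i (partial pressure × 1/√M).
x_Ne(eff) = (n_Ne/√M_Ne) / (n_Ne/√M_Ne + n_F₂/√M_F₂)
= (1.28/√20.18) / (1.28/√20.18 + 1.68/√38.00) = 0.2849/(0.2849 + 0.2725) = 0.511.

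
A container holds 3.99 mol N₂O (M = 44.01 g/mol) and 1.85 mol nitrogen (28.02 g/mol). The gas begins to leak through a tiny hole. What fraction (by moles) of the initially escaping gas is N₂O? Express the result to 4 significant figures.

0.6325

The effusion rate of species i is ∝ p_i/√M_i ∝ n_i/√M_i.
So x_N₂O in the escaping gas = (n_N₂O/√M_N₂O) / Σ(n_i/√M_i)
= (3.99/√44.01) / (3.99/√44.01 + 1.85/√28.02) = 0.6014/(0.6014 + 0.3495) = 0.6325.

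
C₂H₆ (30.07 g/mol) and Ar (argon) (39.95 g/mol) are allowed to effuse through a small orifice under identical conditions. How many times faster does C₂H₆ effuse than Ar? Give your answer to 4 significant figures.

Graham's law gives rate_C₂H₆/rate_Ar = √(M_Ar/M_C₂H₆) = √(39.95/30.07) = √1.329 = 1.153.

1.153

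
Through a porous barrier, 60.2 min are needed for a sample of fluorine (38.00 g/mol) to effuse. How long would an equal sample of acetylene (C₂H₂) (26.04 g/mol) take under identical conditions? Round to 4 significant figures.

Graham's law gives t_C₂H₂/t_F₂ = √(M_C₂H₂/M_F₂) = √(26.04/38.00) = √0.6853 = 0.8278.
So the time for C₂H₂ is 60.2 × 0.8278 = 49.83 min.

49.83 min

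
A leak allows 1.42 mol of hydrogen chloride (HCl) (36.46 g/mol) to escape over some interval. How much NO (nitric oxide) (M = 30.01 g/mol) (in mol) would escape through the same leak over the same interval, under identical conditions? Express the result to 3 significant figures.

By Graham's law, rate_NO/rate_HCl = √(M_HCl/M_NO) = √(36.46/30.01) = √1.215 = 1.102.
So the amount for NO is 1.42 × 1.102 = 1.57 mol.

1.57 mol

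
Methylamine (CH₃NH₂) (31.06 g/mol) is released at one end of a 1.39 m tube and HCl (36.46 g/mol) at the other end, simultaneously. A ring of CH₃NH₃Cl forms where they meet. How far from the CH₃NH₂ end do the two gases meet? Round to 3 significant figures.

0.723 m

The fronts meet when d_CH₃NH₂ + d_HCl = L with d_CH₃NH₂/d_HCl = √(M_HCl/M_CH₃NH₂) (Graham's law). Here √(M_HCl/M_CH₃NH₂) = √(36.46/31.06) = 1.083.
With d_CH₃NH₂ + d_HCl = 1.39 m, d_HCl = 1.39/(1 + 1.083) = 0.6672 m.
d_CH₃NH₂ = 1.39 − 0.6672 = 0.723 m.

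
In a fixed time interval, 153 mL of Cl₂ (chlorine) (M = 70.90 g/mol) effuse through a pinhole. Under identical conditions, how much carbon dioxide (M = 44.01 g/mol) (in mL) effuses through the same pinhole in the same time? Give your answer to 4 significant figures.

194.2 mL

Using Graham's law: rate_CO₂/rate_Cl₂ = √(M_Cl₂/M_CO₂) = √(70.90/44.01) = √1.611 = 1.269.
So the volume for CO₂ is 153 × 1.269 = 194.2 mL.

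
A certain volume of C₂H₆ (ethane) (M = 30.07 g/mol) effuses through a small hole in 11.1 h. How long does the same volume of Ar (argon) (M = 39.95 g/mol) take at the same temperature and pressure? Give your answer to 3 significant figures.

12.8 h

Using Graham's law: t_Ar/t_C₂H₆ = √(M_Ar/M_C₂H₆) = √(39.95/30.07) = √1.329 = 1.153.
So the time for Ar is 11.1 × 1.153 = 12.8 h.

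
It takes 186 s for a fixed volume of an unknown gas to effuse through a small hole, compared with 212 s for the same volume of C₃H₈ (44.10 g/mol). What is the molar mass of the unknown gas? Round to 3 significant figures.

33.9 g/mol

Graham's law gives t_X/t_C₃H₈ = √(M_X/M_C₃H₈).
186/212 = 0.8774 = √(M_X/44.10)
M_X = 44.10 × 0.8774² = 44.10 × 0.7698 = 33.9 g/mol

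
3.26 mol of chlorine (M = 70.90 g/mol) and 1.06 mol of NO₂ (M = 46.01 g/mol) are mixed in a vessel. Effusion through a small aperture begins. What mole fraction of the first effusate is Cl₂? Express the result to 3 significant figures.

Effusion rate of each component ∝ n_i/√M_i (partial pressure × 1/√M).
So x_Cl₂ in the escaping gas = (n_Cl₂/√M_Cl₂) / Σ(n_i/√M_i)
= (3.26/√70.90) / (3.26/√70.90 + 1.06/√46.01) = 0.3872/(0.3872 + 0.1563) = 0.712.

0.712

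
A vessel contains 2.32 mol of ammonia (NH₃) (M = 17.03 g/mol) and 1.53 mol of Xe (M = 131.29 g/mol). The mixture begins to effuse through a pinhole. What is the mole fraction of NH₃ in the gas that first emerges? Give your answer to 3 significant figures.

0.808

Each component's effusion rate ∝ (its partial pressure)·(1/√M) ∝ n_i/√M_i.
x_NH₃(eff) = (n_NH₃/√M_NH₃) / (n_NH₃/√M_NH₃ + n_Xe/√M_Xe)
= (2.32/√17.03) / (2.32/√17.03 + 1.53/√131.29) = 0.5622/(0.5622 + 0.1335) = 0.808.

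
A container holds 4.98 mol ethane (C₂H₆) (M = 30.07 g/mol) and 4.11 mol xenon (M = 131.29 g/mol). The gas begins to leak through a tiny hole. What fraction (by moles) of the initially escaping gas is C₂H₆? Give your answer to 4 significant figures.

Rate_i ∝ x_i/√M_i (Graham's law weighted by mole fraction), so the effusate composition follows n_i/√M_i.
So x_C₂H₆ in the escaping gas = (n_C₂H₆/√M_C₂H₆) / Σ(n_i/√M_i)
= (4.98/√30.07) / (4.98/√30.07 + 4.11/√131.29) = 0.9082/(0.9082 + 0.3587) = 0.7169.

0.7169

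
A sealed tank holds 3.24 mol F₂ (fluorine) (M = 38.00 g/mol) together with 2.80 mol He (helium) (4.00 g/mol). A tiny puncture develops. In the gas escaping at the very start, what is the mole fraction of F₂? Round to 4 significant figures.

0.2730

Rate_i ∝ x_i/√M_i (Graham's law weighted by mole fraction), so the effusate composition follows n_i/√M_i.
Mole fraction of F₂ in the effusate = (n_F₂/√M_F₂) / (n_F₂/√M_F₂ + n_He/√M_He)
= (3.24/√38.00) / (3.24/√38.00 + 2.80/√4.00) = 0.5256/(0.5256 + 1.400) = 0.2730.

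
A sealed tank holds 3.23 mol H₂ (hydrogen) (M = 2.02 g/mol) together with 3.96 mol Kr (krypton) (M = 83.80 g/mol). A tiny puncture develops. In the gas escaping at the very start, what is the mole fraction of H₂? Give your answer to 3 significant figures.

The effusion rate of species i is ∝ p_i/√M_i ∝ n_i/√M_i.
x_H₂(eff) = (n_H₂/√M_H₂) / (n_H₂/√M_H₂ + n_Kr/√M_Kr)
= (3.23/√2.02) / (3.23/√2.02 + 3.96/√83.80) = 2.273/(2.273 + 0.4326) = 0.840.

0.840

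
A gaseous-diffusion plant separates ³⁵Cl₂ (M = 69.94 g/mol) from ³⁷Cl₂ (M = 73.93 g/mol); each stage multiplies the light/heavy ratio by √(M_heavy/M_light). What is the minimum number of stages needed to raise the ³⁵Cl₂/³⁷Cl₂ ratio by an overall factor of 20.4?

With α = √(73.93/69.94) per stage, ln α = ½ ln(1.05705) = 0.02774.
Need α^N ≥ 20.4 ⇒ N ≥ ln(20.4) / ln α = 3.016 / 0.02774 = 108.71.
So at least 109 stages are needed.

109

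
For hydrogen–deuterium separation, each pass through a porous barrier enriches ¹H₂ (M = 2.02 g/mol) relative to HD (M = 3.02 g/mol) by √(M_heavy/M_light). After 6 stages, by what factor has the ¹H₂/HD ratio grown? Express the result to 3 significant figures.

The single-stage factor is √(M_heavy/M_light), so 6 stages give [√(3.02/2.02)]^6 = (3.02/2.02)^(6/2).
= 1.49505^3 = 3.34.

3.34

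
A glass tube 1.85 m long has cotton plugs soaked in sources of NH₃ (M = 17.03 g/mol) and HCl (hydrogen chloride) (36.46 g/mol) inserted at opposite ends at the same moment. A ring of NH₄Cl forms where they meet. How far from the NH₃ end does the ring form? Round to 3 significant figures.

In equal time, each gas travels a distance ∝ its rate ∝ 1/√M, so d_NH₃/d_HCl = √(M_HCl/M_NH₃) = √(36.46/17.03) = 1.463.
With d_NH₃ + d_HCl = 1.85 m, d_HCl = 1.85/(1 + 1.463) = 0.7511 m.
d_NH₃ = 1.85 − 0.7511 = 1.10 m.

1.10 m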